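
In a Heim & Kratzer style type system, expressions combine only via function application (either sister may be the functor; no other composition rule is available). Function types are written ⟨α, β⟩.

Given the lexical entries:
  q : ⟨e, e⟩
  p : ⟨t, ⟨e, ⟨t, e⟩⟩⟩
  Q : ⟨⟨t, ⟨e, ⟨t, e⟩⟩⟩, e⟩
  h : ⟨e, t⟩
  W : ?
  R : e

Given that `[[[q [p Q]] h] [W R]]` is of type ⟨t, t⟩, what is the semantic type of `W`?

⟨e, ⟨t, ⟨t, t⟩⟩⟩

[[[q [p Q]] h] [W R]] is required to be ⟨t, t⟩. [[q [p Q]] h] : t cannot yield ⟨t, t⟩ as functor, so [W R] : ⟨t, ⟨t, t⟩⟩.
[W R] is required to be ⟨t, ⟨t, t⟩⟩. R : e cannot yield ⟨t, ⟨t, t⟩⟩ as functor, so W : ⟨e, ⟨t, ⟨t, t⟩⟩⟩.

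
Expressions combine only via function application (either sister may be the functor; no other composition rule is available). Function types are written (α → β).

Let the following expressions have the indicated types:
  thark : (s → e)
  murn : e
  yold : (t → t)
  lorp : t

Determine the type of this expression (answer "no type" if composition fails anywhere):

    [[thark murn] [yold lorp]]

[thark murn]: (s → e) with e — neither is a function whose domain matches the other; composition fails here.

no type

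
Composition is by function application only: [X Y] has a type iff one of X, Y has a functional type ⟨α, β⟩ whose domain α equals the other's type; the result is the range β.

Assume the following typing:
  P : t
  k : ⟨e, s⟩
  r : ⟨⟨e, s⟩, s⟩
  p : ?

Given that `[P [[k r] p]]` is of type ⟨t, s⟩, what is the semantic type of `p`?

[P [[k r] p]] must have type ⟨t, s⟩. The sister P has type t; that is not a function onto ⟨t, s⟩, so [[k r] p] must be the functor, of type ⟨t, ⟨t, s⟩⟩.
[[k r] p] must have type ⟨t, ⟨t, s⟩⟩. The sister [k r] has type s; that is not a function onto ⟨t, ⟨t, s⟩⟩, so p must be the functor, of type ⟨s, ⟨t, ⟨t, s⟩⟩⟩.

⟨s, ⟨t, ⟨t, s⟩⟩⟩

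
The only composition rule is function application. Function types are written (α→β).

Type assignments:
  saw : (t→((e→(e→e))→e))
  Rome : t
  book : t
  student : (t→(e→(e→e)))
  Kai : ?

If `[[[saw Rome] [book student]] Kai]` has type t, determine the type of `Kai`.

(e→t)

For [[[saw Rome] [book student]] Kai] to have type t with [[saw Rome] [book student]] of type e, Kai must be the function: Kai : (e→t).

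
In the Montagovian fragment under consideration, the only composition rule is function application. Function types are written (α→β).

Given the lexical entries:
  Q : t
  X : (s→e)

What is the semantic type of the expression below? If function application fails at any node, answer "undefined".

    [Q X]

[Q X]: t with (s→e) — neither is a function whose domain matches the other; composition fails here.

undefined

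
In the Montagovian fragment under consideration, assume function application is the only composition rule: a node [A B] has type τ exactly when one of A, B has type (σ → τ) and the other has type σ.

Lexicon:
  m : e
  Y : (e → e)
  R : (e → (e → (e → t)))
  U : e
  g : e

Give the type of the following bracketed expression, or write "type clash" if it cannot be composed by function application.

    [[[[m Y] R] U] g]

[m Y] — Y of type (e → e) combines with m of type e: type e.
[[m Y] R] — R of type (e → (e → (e → t))) combines with [m Y] of type e: type (e → (e → t)).
[[[m Y] R] U] — [[m Y] R] of type (e → (e → t)) combines with U of type e: type (e → t).
[[[[m Y] R] U] g] — [[[m Y] R] U] of type (e → t) combines with g of type e: type t.

t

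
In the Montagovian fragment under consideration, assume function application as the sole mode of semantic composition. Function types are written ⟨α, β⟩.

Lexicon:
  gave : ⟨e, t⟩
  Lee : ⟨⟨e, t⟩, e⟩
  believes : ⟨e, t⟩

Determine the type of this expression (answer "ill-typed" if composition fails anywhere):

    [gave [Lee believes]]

t

[Lee believes]: Lee is ⟨⟨e, t⟩, e⟩, believes is ⟨e, t⟩; result e.
[gave [Lee believes]]: gave is ⟨e, t⟩, [Lee believes] is e; result t.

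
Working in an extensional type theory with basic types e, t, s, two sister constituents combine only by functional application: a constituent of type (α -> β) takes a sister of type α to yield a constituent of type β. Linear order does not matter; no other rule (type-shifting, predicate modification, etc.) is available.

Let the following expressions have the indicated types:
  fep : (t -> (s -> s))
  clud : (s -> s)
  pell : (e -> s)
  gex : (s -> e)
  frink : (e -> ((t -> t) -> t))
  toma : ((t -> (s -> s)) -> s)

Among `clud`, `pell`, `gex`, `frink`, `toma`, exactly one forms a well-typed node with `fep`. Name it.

clud : (s -> s) — does not combine with fep.
pell : (e -> s) — does not combine with fep.
gex : (s -> e) — does not combine with fep.
frink : (e -> ((t -> t) -> t)) — does not combine with fep.
toma — combines: toma : ((t -> (s -> s)) -> s) takes fep : (t -> (s -> s)) as argument, giving s.

toma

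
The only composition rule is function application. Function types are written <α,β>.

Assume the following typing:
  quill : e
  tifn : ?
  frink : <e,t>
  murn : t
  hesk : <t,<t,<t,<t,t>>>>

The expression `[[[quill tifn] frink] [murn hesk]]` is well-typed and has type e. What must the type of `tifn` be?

[[[quill tifn] frink] [murn hesk]] is required to be e. [murn hesk] : <t,<t,<t,t>>> cannot yield e as functor, so [[quill tifn] frink] : <<t,<t,<t,t>>>,e>.
[[quill tifn] frink] is required to be <<t,<t,<t,t>>>,e>. frink : <e,t> cannot yield <<t,<t,<t,t>>>,e> as functor, so [quill tifn] : <<e,t>,<<t,<t,<t,t>>>,e>>.
[quill tifn] is required to be <<e,t>,<<t,<t,<t,t>>>,e>>. quill : e cannot yield <<e,t>,<<t,<t,<t,t>>>,e>> as functor, so tifn : <e,<<e,t>,<<t,<t,<t,t>>>,e>>>.

<e,<<e,t>,<<t,<t,<t,t>>>,e>>>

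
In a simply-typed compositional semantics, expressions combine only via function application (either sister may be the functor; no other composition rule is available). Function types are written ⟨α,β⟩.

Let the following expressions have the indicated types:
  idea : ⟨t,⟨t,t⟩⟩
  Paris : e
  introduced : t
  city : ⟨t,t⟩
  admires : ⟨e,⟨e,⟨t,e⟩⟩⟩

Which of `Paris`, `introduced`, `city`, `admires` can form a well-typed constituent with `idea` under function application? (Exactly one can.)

introduced

Paris : e — does not combine with idea.
introduced — combines: idea : ⟨t,⟨t,t⟩⟩ takes introduced : t as argument, giving ⟨t,t⟩.
city : ⟨t,t⟩ — does not combine with idea.
admires : ⟨e,⟨e,⟨t,e⟩⟩⟩ — does not combine with idea.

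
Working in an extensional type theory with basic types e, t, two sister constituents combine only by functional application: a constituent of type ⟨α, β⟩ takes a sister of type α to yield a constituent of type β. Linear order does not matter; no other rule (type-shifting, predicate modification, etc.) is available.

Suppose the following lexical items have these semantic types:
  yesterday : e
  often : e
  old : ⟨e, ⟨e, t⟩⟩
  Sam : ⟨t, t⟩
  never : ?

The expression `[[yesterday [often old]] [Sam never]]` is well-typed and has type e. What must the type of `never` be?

⟨⟨t, t⟩, ⟨t, e⟩⟩

[[yesterday [often old]] [Sam never]] must have type e. The sister [yesterday [often old]] has type t; that is not a function onto e, so [Sam never] must be the functor, of type ⟨t, e⟩.
[Sam never] must have type ⟨t, e⟩. The sister Sam has type ⟨t, t⟩; that is not a function onto ⟨t, e⟩, so never must be the functor, of type ⟨⟨t, t⟩, ⟨t, e⟩⟩.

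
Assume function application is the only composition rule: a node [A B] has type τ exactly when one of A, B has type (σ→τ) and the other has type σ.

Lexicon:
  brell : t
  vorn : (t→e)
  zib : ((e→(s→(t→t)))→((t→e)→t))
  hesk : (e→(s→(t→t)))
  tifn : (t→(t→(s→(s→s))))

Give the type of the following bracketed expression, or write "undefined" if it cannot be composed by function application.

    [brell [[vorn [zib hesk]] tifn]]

[zib hesk] — zib of type ((e→(s→(t→t)))→((t→e)→t)) combines with hesk of type (e→(s→(t→t))): type ((t→e)→t).
[vorn [zib hesk]] — [zib hesk] of type ((t→e)→t) combines with vorn of type (t→e): type t.
[[vorn [zib hesk]] tifn] — tifn of type (t→(t→(s→(s→s)))) combines with [vorn [zib hesk]] of type t: type (t→(s→(s→s))).
[brell [[vorn [zib hesk]] tifn]] — [[vorn [zib hesk]] tifn] of type (t→(s→(s→s))) combines with brell of type t: type (s→(s→s)).

(s→(s→s))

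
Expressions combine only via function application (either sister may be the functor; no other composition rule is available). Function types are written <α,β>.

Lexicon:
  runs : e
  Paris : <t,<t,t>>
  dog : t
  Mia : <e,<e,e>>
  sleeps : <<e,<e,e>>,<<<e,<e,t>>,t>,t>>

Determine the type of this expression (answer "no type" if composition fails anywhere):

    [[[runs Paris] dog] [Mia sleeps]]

no type

At [runs Paris]: neither e nor <t,<t,t>> can take the other as argument; the node is ill-typed.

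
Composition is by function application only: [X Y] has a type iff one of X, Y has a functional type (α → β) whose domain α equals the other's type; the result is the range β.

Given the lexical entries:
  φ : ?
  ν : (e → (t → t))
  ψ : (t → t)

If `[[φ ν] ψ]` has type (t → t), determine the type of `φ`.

((e → (t → t)) → ((t → t) → (t → t)))

At [[φ ν] ψ] (required: (t → t)): ψ is (t → t), which is not a function with range (t → t); hence [φ ν] is the functor — type ((t → t) → (t → t)).
At [φ ν] (required: ((t → t) → (t → t))): ν is (e → (t → t)), which is not a function with range ((t → t) → (t → t)); hence φ is the functor — type ((e → (t → t)) → ((t → t) → (t → t))).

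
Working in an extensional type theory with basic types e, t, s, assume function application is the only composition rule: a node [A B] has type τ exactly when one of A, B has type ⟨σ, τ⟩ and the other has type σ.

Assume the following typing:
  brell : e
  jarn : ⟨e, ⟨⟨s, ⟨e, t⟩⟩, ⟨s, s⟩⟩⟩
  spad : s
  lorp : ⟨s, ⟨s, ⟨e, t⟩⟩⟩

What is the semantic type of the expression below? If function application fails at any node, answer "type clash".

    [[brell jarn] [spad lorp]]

[brell jarn]: ⟨e, ⟨⟨s, ⟨e, t⟩⟩, ⟨s, s⟩⟩⟩ applied to e yields ⟨⟨s, ⟨e, t⟩⟩, ⟨s, s⟩⟩.
[spad lorp]: ⟨s, ⟨s, ⟨e, t⟩⟩⟩ applied to s yields ⟨s, ⟨e, t⟩⟩.
[[brell jarn] [spad lorp]]: ⟨⟨s, ⟨e, t⟩⟩, ⟨s, s⟩⟩ applied to ⟨s, ⟨e, t⟩⟩ yields ⟨s, s⟩.

⟨s, s⟩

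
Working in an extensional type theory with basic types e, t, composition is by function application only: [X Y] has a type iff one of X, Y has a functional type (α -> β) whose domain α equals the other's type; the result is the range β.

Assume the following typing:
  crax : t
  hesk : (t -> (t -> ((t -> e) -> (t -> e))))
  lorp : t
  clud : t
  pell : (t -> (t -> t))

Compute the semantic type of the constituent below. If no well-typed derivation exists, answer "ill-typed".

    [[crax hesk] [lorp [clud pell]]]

((t -> e) -> (t -> e))

[crax hesk]: hesk is (t -> (t -> ((t -> e) -> (t -> e)))), crax is t; result (t -> ((t -> e) -> (t -> e))).
[clud pell]: pell is (t -> (t -> t)), clud is t; result (t -> t).
[lorp [clud pell]]: [clud pell] is (t -> t), lorp is t; result t.
[[crax hesk] [lorp [clud pell]]]: [crax hesk] is (t -> ((t -> e) -> (t -> e))), [lorp [clud pell]] is t; result ((t -> e) -> (t -> e)).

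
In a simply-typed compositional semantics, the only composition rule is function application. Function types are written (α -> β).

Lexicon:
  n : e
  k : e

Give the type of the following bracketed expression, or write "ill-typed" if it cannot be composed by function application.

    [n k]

[n k]: e and e cannot combine by function application — type clash.

ill-typed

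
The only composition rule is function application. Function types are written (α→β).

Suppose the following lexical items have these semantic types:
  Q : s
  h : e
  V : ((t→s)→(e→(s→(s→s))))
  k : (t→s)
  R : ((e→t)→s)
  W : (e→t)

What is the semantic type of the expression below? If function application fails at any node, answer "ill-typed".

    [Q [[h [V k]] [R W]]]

s

[V k] — V of type ((t→s)→(e→(s→(s→s)))) combines with k of type (t→s): type (e→(s→(s→s))).
[h [V k]] — [V k] of type (e→(s→(s→s))) combines with h of type e: type (s→(s→s)).
[R W] — R of type ((e→t)→s) combines with W of type (e→t): type s.
[[h [V k]] [R W]] — [h [V k]] of type (s→(s→s)) combines with [R W] of type s: type (s→s).
[Q [[h [V k]] [R W]]] — [[h [V k]] [R W]] of type (s→s) combines with Q of type s: type s.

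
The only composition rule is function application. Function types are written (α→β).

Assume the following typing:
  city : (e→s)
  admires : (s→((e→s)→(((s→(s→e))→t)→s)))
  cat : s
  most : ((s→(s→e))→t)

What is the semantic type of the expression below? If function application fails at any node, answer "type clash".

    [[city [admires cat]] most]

[admires cat]: admires is (s→((e→s)→(((s→(s→e))→t)→s))), cat is s; result ((e→s)→(((s→(s→e))→t)→s)).
[city [admires cat]]: [admires cat] is ((e→s)→(((s→(s→e))→t)→s)), city is (e→s); result (((s→(s→e))→t)→s).
[[city [admires cat]] most]: [city [admires cat]] is (((s→(s→e))→t)→s), most is ((s→(s→e))→t); result s.

s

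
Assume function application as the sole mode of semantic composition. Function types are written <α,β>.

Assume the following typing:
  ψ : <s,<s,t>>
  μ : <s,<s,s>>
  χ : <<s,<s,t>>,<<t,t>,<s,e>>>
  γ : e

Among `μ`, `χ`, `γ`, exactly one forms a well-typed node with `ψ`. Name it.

χ

μ : <s,<s,s>> — does not combine with ψ.
χ — combines: χ : <<s,<s,t>>,<<t,t>,<s,e>>> takes ψ : <s,<s,t>> as argument, giving <<t,t>,<s,e>>.
γ : e — does not combine with ψ.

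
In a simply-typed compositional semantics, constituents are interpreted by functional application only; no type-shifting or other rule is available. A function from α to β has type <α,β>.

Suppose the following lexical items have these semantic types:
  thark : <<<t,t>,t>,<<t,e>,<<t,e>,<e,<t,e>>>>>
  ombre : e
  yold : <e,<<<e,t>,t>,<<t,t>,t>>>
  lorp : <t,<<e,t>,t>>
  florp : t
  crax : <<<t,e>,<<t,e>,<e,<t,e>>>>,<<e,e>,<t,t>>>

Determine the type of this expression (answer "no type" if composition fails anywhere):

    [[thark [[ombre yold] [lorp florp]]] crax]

<<e,e>,<t,t>>

[ombre yold]: functor yold : <e,<<<e,t>,t>,<<t,t>,t>>>, argument ombre : e; result <<<e,t>,t>,<<t,t>,t>>.
[lorp florp]: functor lorp : <t,<<e,t>,t>>, argument florp : t; result <<e,t>,t>.
[[ombre yold] [lorp florp]]: functor [ombre yold] : <<<e,t>,t>,<<t,t>,t>>, argument [lorp florp] : <<e,t>,t>; result <<t,t>,t>.
[thark [[ombre yold] [lorp florp]]]: functor thark : <<<t,t>,t>,<<t,e>,<<t,e>,<e,<t,e>>>>>, argument [[ombre yold] [lorp florp]] : <<t,t>,t>; result <<t,e>,<<t,e>,<e,<t,e>>>>.
[[thark [[ombre yold] [lorp florp]]] crax]: functor crax : <<<t,e>,<<t,e>,<e,<t,e>>>>,<<e,e>,<t,t>>>, argument [thark [[ombre yold] [lorp florp]]] : <<t,e>,<<t,e>,<e,<t,e>>>>; result <<e,e>,<t,t>>.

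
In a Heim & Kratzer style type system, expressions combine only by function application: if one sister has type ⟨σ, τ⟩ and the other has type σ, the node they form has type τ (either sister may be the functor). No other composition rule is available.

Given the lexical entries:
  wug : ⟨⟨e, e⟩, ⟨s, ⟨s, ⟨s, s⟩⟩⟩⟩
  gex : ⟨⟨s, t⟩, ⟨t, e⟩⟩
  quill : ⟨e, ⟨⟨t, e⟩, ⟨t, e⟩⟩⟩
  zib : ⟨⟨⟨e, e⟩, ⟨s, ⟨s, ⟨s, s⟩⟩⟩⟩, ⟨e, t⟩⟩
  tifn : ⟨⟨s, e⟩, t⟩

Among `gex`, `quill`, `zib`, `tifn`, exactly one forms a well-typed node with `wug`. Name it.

gex : ⟨⟨s, t⟩, ⟨t, e⟩⟩ — wug needs ⟨e, e⟩; gex needs ⟨s, t⟩; neither fits.
quill : ⟨e, ⟨⟨t, e⟩, ⟨t, e⟩⟩⟩ — wug needs ⟨e, e⟩; quill needs e; neither fits.
zib — combines: zib : ⟨⟨⟨e, e⟩, ⟨s, ⟨s, ⟨s, s⟩⟩⟩⟩, ⟨e, t⟩⟩ takes wug : ⟨⟨e, e⟩, ⟨s, ⟨s, ⟨s, s⟩⟩⟩⟩ as argument, giving ⟨e, t⟩.
tifn : ⟨⟨s, e⟩, t⟩ — wug needs ⟨e, e⟩; tifn needs ⟨s, e⟩; neither fits.

zib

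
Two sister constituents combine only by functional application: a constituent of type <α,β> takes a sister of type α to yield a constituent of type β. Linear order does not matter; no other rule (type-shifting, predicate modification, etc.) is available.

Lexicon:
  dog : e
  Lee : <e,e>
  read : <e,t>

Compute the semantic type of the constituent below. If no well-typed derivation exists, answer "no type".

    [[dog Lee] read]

[dog Lee]: functor Lee : <e,e>, argument dog : e; result e.
[[dog Lee] read]: functor read : <e,t>, argument [dog Lee] : e; result t.

t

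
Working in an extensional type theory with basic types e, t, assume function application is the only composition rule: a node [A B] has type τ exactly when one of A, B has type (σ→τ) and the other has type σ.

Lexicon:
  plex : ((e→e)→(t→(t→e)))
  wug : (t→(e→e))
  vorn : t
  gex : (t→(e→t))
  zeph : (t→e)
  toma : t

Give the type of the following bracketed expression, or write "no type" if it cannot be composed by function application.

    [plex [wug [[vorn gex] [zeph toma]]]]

(t→(t→e))

[vorn gex]: functor gex : (t→(e→t)), argument vorn : t; result (e→t).
[zeph toma]: functor zeph : (t→e), argument toma : t; result e.
[[vorn gex] [zeph toma]]: functor [vorn gex] : (e→t), argument [zeph toma] : e; result t.
[wug [[vorn gex] [zeph toma]]]: functor wug : (t→(e→e)), argument [[vorn gex] [zeph toma]] : t; result (e→e).
[plex [wug [[vorn gex] [zeph toma]]]]: functor plex : ((e→e)→(t→(t→e))), argument [wug [[vorn gex] [zeph toma]]] : (e→e); result (t→(t→e)).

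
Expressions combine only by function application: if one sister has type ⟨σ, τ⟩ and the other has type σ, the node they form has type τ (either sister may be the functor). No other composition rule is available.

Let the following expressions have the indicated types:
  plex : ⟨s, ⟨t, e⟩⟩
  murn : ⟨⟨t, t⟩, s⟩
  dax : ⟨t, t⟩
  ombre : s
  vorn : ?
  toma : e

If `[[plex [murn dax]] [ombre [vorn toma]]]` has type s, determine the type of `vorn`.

For [[plex [murn dax]] [ombre [vorn toma]]] to have type s with [plex [murn dax]] of type ⟨t, e⟩, [ombre [vorn toma]] must be the function: [ombre [vorn toma]] : ⟨⟨t, e⟩, s⟩.
For [ombre [vorn toma]] to have type ⟨⟨t, e⟩, s⟩ with ombre of type s, [vorn toma] must be the function: [vorn toma] : ⟨s, ⟨⟨t, e⟩, s⟩⟩.
For [vorn toma] to have type ⟨s, ⟨⟨t, e⟩, s⟩⟩ with toma of type e, vorn must be the function: vorn : ⟨e, ⟨s, ⟨⟨t, e⟩, s⟩⟩⟩.

⟨e, ⟨s, ⟨⟨t, e⟩, s⟩⟩⟩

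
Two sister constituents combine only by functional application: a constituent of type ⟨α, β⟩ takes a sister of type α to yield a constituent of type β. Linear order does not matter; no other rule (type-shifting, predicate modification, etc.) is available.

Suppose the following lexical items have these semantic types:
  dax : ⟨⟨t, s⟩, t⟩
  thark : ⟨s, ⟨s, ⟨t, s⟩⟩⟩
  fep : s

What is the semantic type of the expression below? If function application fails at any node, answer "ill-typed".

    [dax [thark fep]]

ill-typed

[thark fep] — thark of type ⟨s, ⟨s, ⟨t, s⟩⟩⟩ combines with fep of type s: type ⟨s, ⟨t, s⟩⟩.
[dax [thark fep]]: ⟨⟨t, s⟩, t⟩ and ⟨s, ⟨t, s⟩⟩ cannot combine by function application — type clash.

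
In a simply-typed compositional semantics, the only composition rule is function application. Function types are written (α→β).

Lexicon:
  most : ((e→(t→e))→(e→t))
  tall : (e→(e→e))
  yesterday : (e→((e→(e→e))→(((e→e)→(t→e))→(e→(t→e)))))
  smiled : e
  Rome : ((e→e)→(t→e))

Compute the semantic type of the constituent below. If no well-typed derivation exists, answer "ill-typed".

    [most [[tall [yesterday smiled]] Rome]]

[yesterday smiled]: (e→((e→(e→e))→(((e→e)→(t→e))→(e→(t→e))))) applied to e yields ((e→(e→e))→(((e→e)→(t→e))→(e→(t→e)))).
[tall [yesterday smiled]]: ((e→(e→e))→(((e→e)→(t→e))→(e→(t→e)))) applied to (e→(e→e)) yields (((e→e)→(t→e))→(e→(t→e))).
[[tall [yesterday smiled]] Rome]: (((e→e)→(t→e))→(e→(t→e))) applied to ((e→e)→(t→e)) yields (e→(t→e)).
[most [[tall [yesterday smiled]] Rome]]: ((e→(t→e))→(e→t)) applied to (e→(t→e)) yields (e→t).

(e→t)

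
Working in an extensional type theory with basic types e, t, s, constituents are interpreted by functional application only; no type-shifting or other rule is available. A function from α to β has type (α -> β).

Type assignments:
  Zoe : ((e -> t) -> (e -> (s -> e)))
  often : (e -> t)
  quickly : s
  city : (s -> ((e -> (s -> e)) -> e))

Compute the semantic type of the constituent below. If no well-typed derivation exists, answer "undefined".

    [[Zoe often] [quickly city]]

e

At [Zoe often], Zoe : ((e -> t) -> (e -> (s -> e))) takes often : (e -> t), giving (e -> (s -> e)).
At [quickly city], city : (s -> ((e -> (s -> e)) -> e)) takes quickly : s, giving ((e -> (s -> e)) -> e).
At [[Zoe often] [quickly city]], [quickly city] : ((e -> (s -> e)) -> e) takes [Zoe often] : (e -> (s -> e)), giving e.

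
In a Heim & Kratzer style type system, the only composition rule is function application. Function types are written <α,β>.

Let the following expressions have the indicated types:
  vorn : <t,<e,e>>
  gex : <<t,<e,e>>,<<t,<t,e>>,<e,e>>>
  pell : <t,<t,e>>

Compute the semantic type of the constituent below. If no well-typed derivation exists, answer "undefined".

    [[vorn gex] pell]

<e,e>

[vorn gex]: functor gex : <<t,<e,e>>,<<t,<t,e>>,<e,e>>>, argument vorn : <t,<e,e>>; result <<t,<t,e>>,<e,e>>.
[[vorn gex] pell]: functor [vorn gex] : <<t,<t,e>>,<e,e>>, argument pell : <t,<t,e>>; result <e,e>.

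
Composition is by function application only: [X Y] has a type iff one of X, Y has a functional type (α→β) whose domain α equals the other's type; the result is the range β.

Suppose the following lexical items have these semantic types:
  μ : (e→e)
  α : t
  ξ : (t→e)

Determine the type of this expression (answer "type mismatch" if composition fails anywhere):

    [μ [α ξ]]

e

At [α ξ], ξ : (t→e) takes α : t, giving e.
At [μ [α ξ]], μ : (e→e) takes [α ξ] : e, giving e.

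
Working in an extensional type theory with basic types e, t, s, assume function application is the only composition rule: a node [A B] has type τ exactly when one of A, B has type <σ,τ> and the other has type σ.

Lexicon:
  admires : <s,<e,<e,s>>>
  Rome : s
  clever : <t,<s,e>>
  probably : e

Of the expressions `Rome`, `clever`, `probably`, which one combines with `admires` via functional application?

Rome — combines: admires : <s,<e,<e,s>>> takes Rome : s as argument, giving <e,<e,s>>.
clever : <t,<s,e>> — no; admires wants s, and clever wants t.
probably : e — no; admires wants s, and probably wants nothing (atomic).

Rome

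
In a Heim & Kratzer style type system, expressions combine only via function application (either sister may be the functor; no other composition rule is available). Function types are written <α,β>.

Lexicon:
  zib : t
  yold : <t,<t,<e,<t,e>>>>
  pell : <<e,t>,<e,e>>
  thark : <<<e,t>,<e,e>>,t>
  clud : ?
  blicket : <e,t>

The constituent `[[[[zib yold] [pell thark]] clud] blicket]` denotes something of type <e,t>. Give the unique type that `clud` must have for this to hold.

At [[[[zib yold] [pell thark]] clud] blicket] (required: <e,t>): blicket is <e,t>, which is not a function with range <e,t>; hence [[[zib yold] [pell thark]] clud] is the functor — type <<e,t>,<e,t>>.
At [[[zib yold] [pell thark]] clud] (required: <<e,t>,<e,t>>): [[zib yold] [pell thark]] is <e,<t,e>>, which is not a function with range <<e,t>,<e,t>>; hence clud is the functor — type <<e,<t,e>>,<<e,t>,<e,t>>>.

<<e,<t,e>>,<<e,t>,<e,t>>>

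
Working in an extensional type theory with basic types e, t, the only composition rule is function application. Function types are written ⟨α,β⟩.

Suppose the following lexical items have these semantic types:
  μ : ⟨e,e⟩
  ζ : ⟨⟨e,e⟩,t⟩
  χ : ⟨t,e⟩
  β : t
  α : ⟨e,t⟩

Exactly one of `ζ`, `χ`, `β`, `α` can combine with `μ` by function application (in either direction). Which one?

ζ — combines: ζ : ⟨⟨e,e⟩,t⟩ takes μ : ⟨e,e⟩ as argument, giving t.
χ : ⟨t,e⟩ — neither side's domain matches the other.
β : t — neither side's domain matches the other.
α : ⟨e,t⟩ — neither side's domain matches the other.

ζ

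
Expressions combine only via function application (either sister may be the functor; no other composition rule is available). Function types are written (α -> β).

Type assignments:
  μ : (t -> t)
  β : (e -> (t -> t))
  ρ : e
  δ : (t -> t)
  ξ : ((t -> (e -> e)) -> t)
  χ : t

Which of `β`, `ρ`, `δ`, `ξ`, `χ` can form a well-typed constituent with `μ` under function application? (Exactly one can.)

χ

β : (e -> (t -> t)) — no; μ wants t, and β wants e.
ρ : e — no; μ wants t, and ρ wants nothing (atomic).
δ : (t -> t) — no; μ wants t, and δ wants t.
ξ : ((t -> (e -> e)) -> t) — no; μ wants t, and ξ wants (t -> (e -> e)).
χ — combines: μ : (t -> t) takes χ : t as argument, giving t.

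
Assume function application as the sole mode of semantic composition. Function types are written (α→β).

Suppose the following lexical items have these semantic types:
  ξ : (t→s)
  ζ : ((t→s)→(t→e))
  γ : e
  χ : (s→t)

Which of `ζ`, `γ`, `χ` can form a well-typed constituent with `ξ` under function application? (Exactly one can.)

ζ — combines: ζ : ((t→s)→(t→e)) takes ξ : (t→s) as argument, giving (t→e).
γ : e — ξ needs t; γ needs nothing (atomic); neither fits.
χ : (s→t) — ξ needs t; χ needs s; neither fits.

ζ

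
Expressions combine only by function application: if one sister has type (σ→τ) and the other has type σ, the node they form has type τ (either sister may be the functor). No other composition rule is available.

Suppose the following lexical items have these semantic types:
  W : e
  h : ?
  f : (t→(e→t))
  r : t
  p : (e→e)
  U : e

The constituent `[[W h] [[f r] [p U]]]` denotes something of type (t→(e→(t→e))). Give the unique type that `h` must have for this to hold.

(e→(t→(t→(e→(t→e)))))

For [[W h] [[f r] [p U]]] to have type (t→(e→(t→e))) with [[f r] [p U]] of type t, [W h] must be the function: [W h] : (t→(t→(e→(t→e)))).
For [W h] to have type (t→(t→(e→(t→e)))) with W of type e, h must be the function: h : (e→(t→(t→(e→(t→e))))).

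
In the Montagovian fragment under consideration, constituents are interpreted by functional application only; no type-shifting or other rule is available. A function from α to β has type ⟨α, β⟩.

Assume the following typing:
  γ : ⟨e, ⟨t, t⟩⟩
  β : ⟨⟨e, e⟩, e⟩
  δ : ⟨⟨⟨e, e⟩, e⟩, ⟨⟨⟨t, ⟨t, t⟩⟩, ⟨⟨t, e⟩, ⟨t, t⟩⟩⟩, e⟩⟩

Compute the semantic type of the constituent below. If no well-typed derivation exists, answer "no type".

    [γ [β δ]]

[β δ]: functor δ : ⟨⟨⟨e, e⟩, e⟩, ⟨⟨⟨t, ⟨t, t⟩⟩, ⟨⟨t, e⟩, ⟨t, t⟩⟩⟩, e⟩⟩, argument β : ⟨⟨e, e⟩, e⟩; result ⟨⟨⟨t, ⟨t, t⟩⟩, ⟨⟨t, e⟩, ⟨t, t⟩⟩⟩, e⟩.
[γ [β δ]]: ⟨e, ⟨t, t⟩⟩ with ⟨⟨⟨t, ⟨t, t⟩⟩, ⟨⟨t, e⟩, ⟨t, t⟩⟩⟩, e⟩ — neither is a function whose domain matches the other; composition fails here.

no type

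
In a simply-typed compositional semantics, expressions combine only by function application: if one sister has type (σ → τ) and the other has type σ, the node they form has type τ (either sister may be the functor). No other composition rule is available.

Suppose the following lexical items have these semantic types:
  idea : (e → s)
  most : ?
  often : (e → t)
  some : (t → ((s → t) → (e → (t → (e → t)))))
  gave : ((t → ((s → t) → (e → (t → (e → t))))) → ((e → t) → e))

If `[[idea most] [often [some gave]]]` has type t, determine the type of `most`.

[[idea most] [often [some gave]]] is required to be t. [often [some gave]] : e cannot yield t as functor, so [idea most] : (e → t).
[idea most] is required to be (e → t). idea : (e → s) cannot yield (e → t) as functor, so most : ((e → s) → (e → t)).

((e → s) → (e → t))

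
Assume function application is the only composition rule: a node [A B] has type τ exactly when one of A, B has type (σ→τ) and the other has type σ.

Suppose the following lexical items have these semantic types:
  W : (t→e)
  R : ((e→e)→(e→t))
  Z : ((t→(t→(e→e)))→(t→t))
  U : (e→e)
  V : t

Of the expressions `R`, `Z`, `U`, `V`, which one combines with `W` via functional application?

R : ((e→e)→(e→t)) — neither side's domain matches the other.
Z : ((t→(t→(e→e)))→(t→t)) — neither side's domain matches the other.
U : (e→e) — neither side's domain matches the other.
V — combines: W : (t→e) takes V : t as argument, giving e.

V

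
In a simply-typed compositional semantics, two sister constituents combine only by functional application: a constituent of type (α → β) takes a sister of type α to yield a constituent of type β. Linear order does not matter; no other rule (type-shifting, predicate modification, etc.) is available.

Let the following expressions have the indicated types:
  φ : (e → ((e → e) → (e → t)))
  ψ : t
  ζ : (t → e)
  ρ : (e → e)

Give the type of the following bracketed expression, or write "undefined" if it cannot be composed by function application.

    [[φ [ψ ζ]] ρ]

[ψ ζ] — ζ of type (t → e) combines with ψ of type t: type e.
[φ [ψ ζ]] — φ of type (e → ((e → e) → (e → t))) combines with [ψ ζ] of type e: type ((e → e) → (e → t)).
[[φ [ψ ζ]] ρ] — [φ [ψ ζ]] of type ((e → e) → (e → t)) combines with ρ of type (e → e): type (e → t).

(e → t)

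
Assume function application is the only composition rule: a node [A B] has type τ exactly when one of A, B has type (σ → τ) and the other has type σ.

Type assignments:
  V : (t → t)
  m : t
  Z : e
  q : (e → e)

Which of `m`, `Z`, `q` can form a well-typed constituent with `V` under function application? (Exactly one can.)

m — combines: V : (t → t) takes m : t as argument, giving t.
Z : e — does not combine with V.
q : (e → e) — does not combine with V.

m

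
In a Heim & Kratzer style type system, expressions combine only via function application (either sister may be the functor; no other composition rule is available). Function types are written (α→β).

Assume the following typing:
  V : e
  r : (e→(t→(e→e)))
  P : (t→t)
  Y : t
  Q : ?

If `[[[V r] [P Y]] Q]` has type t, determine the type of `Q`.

For [[[V r] [P Y]] Q] to have type t with [[V r] [P Y]] of type (e→e), Q must be the function: Q : ((e→e)→t).

((e→e)→t)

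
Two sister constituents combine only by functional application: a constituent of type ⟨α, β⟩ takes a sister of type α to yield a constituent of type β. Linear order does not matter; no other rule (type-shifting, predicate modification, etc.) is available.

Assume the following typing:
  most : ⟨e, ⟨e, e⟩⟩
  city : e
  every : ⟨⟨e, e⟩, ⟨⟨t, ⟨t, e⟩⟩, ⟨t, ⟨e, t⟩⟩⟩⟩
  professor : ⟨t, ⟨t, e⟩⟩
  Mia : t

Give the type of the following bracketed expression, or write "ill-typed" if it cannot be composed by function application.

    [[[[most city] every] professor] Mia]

[most city]: most is ⟨e, ⟨e, e⟩⟩, city is e; result ⟨e, e⟩.
[[most city] every]: every is ⟨⟨e, e⟩, ⟨⟨t, ⟨t, e⟩⟩, ⟨t, ⟨e, t⟩⟩⟩⟩, [most city] is ⟨e, e⟩; result ⟨⟨t, ⟨t, e⟩⟩, ⟨t, ⟨e, t⟩⟩⟩.
[[[most city] every] professor]: [[most city] every] is ⟨⟨t, ⟨t, e⟩⟩, ⟨t, ⟨e, t⟩⟩⟩, professor is ⟨t, ⟨t, e⟩⟩; result ⟨t, ⟨e, t⟩⟩.
[[[[most city] every] professor] Mia]: [[[most city] every] professor] is ⟨t, ⟨e, t⟩⟩, Mia is t; result ⟨e, t⟩.

⟨e, t⟩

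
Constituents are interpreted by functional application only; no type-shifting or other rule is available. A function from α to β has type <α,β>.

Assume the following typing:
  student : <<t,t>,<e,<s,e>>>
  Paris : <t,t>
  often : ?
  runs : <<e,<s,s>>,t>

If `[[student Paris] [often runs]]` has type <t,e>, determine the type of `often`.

<<<e,<s,s>>,t>,<<e,<s,e>>,<t,e>>>

At [[student Paris] [often runs]] (required: <t,e>): [student Paris] is <e,<s,e>>, which is not a function with range <t,e>; hence [often runs] is the functor — type <<e,<s,e>>,<t,e>>.
At [often runs] (required: <<e,<s,e>>,<t,e>>): runs is <<e,<s,s>>,t>, which is not a function with range <<e,<s,e>>,<t,e>>; hence often is the functor — type <<<e,<s,s>>,t>,<<e,<s,e>>,<t,e>>>.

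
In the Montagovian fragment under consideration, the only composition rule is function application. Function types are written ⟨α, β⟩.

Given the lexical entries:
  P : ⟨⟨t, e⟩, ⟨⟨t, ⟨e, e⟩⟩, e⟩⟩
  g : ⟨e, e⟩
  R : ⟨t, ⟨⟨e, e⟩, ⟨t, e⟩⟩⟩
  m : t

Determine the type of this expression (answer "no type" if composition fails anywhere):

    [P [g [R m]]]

At [R m], R : ⟨t, ⟨⟨e, e⟩, ⟨t, e⟩⟩⟩ takes m : t, giving ⟨⟨e, e⟩, ⟨t, e⟩⟩.
At [g [R m]], [R m] : ⟨⟨e, e⟩, ⟨t, e⟩⟩ takes g : ⟨e, e⟩, giving ⟨t, e⟩.
At [P [g [R m]]], P : ⟨⟨t, e⟩, ⟨⟨t, ⟨e, e⟩⟩, e⟩⟩ takes [g [R m]] : ⟨t, e⟩, giving ⟨⟨t, ⟨e, e⟩⟩, e⟩.

⟨⟨t, ⟨e, e⟩⟩, e⟩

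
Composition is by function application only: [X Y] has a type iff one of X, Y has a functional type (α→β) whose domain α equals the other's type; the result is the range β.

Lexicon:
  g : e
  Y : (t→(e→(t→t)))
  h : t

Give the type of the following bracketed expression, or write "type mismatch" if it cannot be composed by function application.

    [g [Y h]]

(t→t)

[Y h]: Y is (t→(e→(t→t))), h is t; result (e→(t→t)).
[g [Y h]]: [Y h] is (e→(t→t)), g is e; result (t→t).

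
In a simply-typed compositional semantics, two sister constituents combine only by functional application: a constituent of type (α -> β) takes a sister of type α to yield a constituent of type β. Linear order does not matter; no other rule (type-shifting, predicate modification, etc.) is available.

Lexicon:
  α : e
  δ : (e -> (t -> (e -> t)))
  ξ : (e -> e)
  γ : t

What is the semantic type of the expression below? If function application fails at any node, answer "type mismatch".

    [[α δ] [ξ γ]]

type mismatch

At [α δ], δ : (e -> (t -> (e -> t))) takes α : e, giving (t -> (e -> t)).
[ξ γ]: (e -> e) and t cannot combine by function application — type clash.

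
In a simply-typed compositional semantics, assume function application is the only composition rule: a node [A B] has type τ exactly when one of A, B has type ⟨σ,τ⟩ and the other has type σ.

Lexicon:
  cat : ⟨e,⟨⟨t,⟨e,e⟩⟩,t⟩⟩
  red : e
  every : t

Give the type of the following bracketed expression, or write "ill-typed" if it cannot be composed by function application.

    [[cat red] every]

ill-typed

[cat red]: ⟨e,⟨⟨t,⟨e,e⟩⟩,t⟩⟩ applied to e yields ⟨⟨t,⟨e,e⟩⟩,t⟩.
[[cat red] every]: ⟨⟨t,⟨e,e⟩⟩,t⟩ and t cannot combine by function application — type clash.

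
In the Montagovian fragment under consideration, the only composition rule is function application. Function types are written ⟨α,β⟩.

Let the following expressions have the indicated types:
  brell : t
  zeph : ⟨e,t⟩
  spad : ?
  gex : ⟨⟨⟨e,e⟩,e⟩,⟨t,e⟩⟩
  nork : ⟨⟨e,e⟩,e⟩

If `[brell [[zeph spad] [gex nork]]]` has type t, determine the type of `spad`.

At [brell [[zeph spad] [gex nork]]] (required: t): brell is t, which is not a function with range t; hence [[zeph spad] [gex nork]] is the functor — type ⟨t,t⟩.
At [[zeph spad] [gex nork]] (required: ⟨t,t⟩): [gex nork] is ⟨t,e⟩, which is not a function with range ⟨t,t⟩; hence [zeph spad] is the functor — type ⟨⟨t,e⟩,⟨t,t⟩⟩.
At [zeph spad] (required: ⟨⟨t,e⟩,⟨t,t⟩⟩): zeph is ⟨e,t⟩, which is not a function with range ⟨⟨t,e⟩,⟨t,t⟩⟩; hence spad is the functor — type ⟨⟨e,t⟩,⟨⟨t,e⟩,⟨t,t⟩⟩⟩.

⟨⟨e,t⟩,⟨⟨t,e⟩,⟨t,t⟩⟩⟩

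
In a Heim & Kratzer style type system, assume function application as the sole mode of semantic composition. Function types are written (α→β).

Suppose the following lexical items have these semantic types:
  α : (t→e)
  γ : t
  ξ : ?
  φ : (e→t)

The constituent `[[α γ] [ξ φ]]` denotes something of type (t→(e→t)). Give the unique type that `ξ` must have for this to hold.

((e→t)→(e→(t→(e→t))))

[[α γ] [ξ φ]] must have type (t→(e→t)). The sister [α γ] has type e; that is not a function onto (t→(e→t)), so [ξ φ] must be the functor, of type (e→(t→(e→t))).
[ξ φ] must have type (e→(t→(e→t))). The sister φ has type (e→t); that is not a function onto (e→(t→(e→t))), so ξ must be the functor, of type ((e→t)→(e→(t→(e→t)))).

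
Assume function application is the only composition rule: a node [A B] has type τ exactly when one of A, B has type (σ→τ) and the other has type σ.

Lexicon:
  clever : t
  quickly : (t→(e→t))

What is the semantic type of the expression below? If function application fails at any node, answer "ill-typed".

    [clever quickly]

(e→t)

[clever quickly] — quickly of type (t→(e→t)) combines with clever of type t: type (e→t).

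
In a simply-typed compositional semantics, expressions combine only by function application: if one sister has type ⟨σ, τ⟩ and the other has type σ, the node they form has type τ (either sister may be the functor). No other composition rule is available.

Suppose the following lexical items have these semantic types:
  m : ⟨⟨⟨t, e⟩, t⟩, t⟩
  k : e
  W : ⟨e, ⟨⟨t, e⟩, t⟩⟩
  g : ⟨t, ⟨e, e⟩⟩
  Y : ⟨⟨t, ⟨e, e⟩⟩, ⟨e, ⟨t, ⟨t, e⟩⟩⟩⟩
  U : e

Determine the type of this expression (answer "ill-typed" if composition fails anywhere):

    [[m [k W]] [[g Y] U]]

⟨t, e⟩

[k W]: functor W : ⟨e, ⟨⟨t, e⟩, t⟩⟩, argument k : e; result ⟨⟨t, e⟩, t⟩.
[m [k W]]: functor m : ⟨⟨⟨t, e⟩, t⟩, t⟩, argument [k W] : ⟨⟨t, e⟩, t⟩; result t.
[g Y]: functor Y : ⟨⟨t, ⟨e, e⟩⟩, ⟨e, ⟨t, ⟨t, e⟩⟩⟩⟩, argument g : ⟨t, ⟨e, e⟩⟩; result ⟨e, ⟨t, ⟨t, e⟩⟩⟩.
[[g Y] U]: functor [g Y] : ⟨e, ⟨t, ⟨t, e⟩⟩⟩, argument U : e; result ⟨t, ⟨t, e⟩⟩.
[[m [k W]] [[g Y] U]]: functor [[g Y] U] : ⟨t, ⟨t, e⟩⟩, argument [m [k W]] : t; result ⟨t, e⟩.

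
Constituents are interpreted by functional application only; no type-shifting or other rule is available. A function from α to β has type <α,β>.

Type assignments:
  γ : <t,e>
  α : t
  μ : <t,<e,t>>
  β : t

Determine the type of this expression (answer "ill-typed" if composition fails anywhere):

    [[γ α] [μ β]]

[γ α]: <t,e> applied to t yields e.
[μ β]: <t,<e,t>> applied to t yields <e,t>.
[[γ α] [μ β]]: <e,t> applied to e yields t.

t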